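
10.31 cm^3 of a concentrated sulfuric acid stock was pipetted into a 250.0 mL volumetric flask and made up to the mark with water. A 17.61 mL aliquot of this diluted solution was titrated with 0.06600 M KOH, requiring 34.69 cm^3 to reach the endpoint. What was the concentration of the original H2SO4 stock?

1.58 M

n(KOH) = 0.06600 x 0.03469 = 0.002290 mol.
n(H2SO4) in the aliquot = 0.002290 x 1/2 = 0.001145 mol.
[diluted H2SO4] = 0.001145 / 0.01761 = 0.06501 M.
Dilution factor = 250.0/10.31 = 24.25, so [stock] = 0.06501 x 24.25 = 1.58 M.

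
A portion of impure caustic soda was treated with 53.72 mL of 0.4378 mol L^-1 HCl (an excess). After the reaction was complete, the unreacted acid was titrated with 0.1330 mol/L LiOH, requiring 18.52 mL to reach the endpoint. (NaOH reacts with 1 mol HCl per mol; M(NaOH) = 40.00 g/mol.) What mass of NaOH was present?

Total n(HCl) added = 0.4378 x 0.05372 = 0.02352 mol.
n(LiOH) used = 0.1330 x 0.01852 = 0.002463 mol, which equals the excess n(HCl).
So n(HCl) consumed by the sample = 0.02352 - 0.002463 = 0.02106 mol.
n(NaOH) = 0.02106 / 1 = 0.02106 mol.
mass = 0.02106 mol x 40.00 g/mol = 0.842 g.

0.842 g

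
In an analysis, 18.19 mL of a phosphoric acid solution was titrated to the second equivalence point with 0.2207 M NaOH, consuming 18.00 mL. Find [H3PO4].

0.109 M

n(NaOH) = 0.2207 x 0.01800 = 0.003973 mol.
At the second equivalence point, 2 mol OH^- react per mol H3PO4, so n(H3PO4) = 0.003973 / 2 = 0.001986 mol.
[H3PO4] = 0.001986 / 0.01819 L = 0.109 M.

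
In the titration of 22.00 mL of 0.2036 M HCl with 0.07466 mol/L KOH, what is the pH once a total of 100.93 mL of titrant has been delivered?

12.40

n(acid) = 0.2036 x 0.02200 = 0.004479 mol; n(KOH) added = 0.07466 x 0.1009 = 0.007535 mol.
Base is in excess by 0.007535 - 0.004479 = 0.003056 mol in a total volume of 0.1229 L.
[OH^-] = 0.003056/0.1229 = 0.02486 M, so pOH = 1.60 and pH = 14.00 - 1.60 = 12.40.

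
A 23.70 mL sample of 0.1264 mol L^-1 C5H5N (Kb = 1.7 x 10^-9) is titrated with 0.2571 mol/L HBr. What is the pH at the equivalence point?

n(C5H5N) = 0.1264 x 0.02370 = 0.002996 mol; V(HBr) at equivalence = 0.002996/0.2571 = 0.01165 L.
At equivalence the base is fully converted to C5H5NH+; total volume = 0.03535 L, so [C5H5NH+] = 0.002996/0.03535 = 0.08474 M.
Ka(C5H5NH+) = Kw/Kb = 1.0e-14 / 1.7 x 10^-9 = 5.88e-6.
[H^+] = sqrt(Ka x [C5H5NH+]) = sqrt(5.88e-6 x 0.08474) = 0.000706 M.
pH = -log(0.000706) = 3.15.

3.15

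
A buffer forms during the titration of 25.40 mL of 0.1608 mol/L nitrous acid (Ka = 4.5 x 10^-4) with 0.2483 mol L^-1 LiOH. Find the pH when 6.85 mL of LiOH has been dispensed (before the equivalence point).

Initial n(HNO2) = 0.1608 x 0.02540 = 0.004084 mol.
n(LiOH) added = 0.2483 x 0.006850 = 0.001701 mol, converting that many moles of HNO2 to NO2-.
Remaining n(HNO2) = 0.002383 mol; n(NO2-) = 0.001701 mol.
By Henderson-Hasselbalch, pH = pKa + log([A^-]/[HA]) = 3.35 + log(0.001701/0.002383) = 3.35 + (-0.15) = 3.20.

3.20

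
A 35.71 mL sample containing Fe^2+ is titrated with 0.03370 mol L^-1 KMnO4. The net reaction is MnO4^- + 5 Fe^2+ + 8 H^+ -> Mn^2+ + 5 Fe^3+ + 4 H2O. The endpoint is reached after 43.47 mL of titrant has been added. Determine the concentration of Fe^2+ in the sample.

0.205 M

n(KMnO4) = 0.03370 x 0.04347 = 0.001465 mol.
From the balanced equation, 1 mol KMnO4 reacts with 5 mol Fe^2+, so n(Fe^2+) = 0.001465 x 5/1 = 0.007325 mol.
[Fe^2+] = 0.007325 / 0.03571 L = 0.205 M.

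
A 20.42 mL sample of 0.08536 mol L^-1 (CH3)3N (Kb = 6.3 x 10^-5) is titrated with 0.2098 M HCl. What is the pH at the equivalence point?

n((CH3)3N) = 0.08536 x 0.02042 = 0.001743 mol; V(HCl) at equivalence = 0.001743/0.2098 = 0.008308 L.
At equivalence the base is fully converted to (CH3)3NH+; total volume = 0.02873 L, so [(CH3)3NH+] = 0.001743/0.02873 = 0.06067 M.
Ka((CH3)3NH+) = Kw/Kb = 1.0e-14 / 6.3 x 10^-5 = 1.59e-10.
[H^+] = sqrt(Ka x [(CH3)3NH+]) = sqrt(1.59e-10 x 0.06067) = 3.10e-6 M.
pH = -log(3.10e-6) = 5.51.

5.51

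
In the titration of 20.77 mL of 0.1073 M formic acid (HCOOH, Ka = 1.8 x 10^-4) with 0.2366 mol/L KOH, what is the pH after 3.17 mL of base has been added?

Initial n(HCOOH) = 0.1073 x 0.02077 = 0.002229 mol.
n(KOH) added = 0.2366 x 0.003170 = 0.0007500 mol, converting that many moles of HCOOH to HCOO-.
Remaining n(HCOOH) = 0.001479 mol; n(HCOO-) = 0.0007500 mol.
By Henderson-Hasselbalch, pH = pKa + log([A^-]/[HA]) = 3.74 + log(0.0007500/0.001479) = 3.74 + (-0.29) = 3.45.

3.45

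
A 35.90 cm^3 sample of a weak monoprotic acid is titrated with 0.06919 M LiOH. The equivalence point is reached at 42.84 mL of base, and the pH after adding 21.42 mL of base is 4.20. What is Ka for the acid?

6.3 x 10^-5

21.42 mL is half of the equivalence volume, so this is the half-equivalence point where [HA] = [A^-].
At half-equivalence pH = pKa, so pKa = 4.20.
Ka = 10^(-4.20) = 6.3 x 10^-5.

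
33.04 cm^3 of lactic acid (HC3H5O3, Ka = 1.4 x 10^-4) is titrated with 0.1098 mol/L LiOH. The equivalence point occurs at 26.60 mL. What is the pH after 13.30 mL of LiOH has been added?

13.30 mL is exactly half the equivalence volume (26.60/2), i.e. the half-equivalence point.
There, n(HA) = n(A^-), so pH = pKa = -log(1.4 x 10^-4) = 3.85.

3.85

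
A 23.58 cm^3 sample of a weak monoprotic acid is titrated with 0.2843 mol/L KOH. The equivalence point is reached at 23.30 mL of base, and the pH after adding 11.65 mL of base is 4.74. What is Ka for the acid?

11.65 mL is half of the equivalence volume, so this is the half-equivalence point where [HA] = [A^-].
At half-equivalence pH = pKa, so pKa = 4.74.
Ka = 10^(-4.74) = 1.8 x 10^-5.

1.8 x 10^-5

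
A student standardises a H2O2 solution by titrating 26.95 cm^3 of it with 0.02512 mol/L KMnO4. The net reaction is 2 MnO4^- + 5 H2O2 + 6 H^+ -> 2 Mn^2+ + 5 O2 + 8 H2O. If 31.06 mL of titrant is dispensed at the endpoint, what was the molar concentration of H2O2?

n(KMnO4) = 0.02512 x 0.03106 = 0.0007802 mol.
From the balanced equation, 2 mol KMnO4 reacts with 5 mol H2O2, so n(H2O2) = 0.0007802 x 5/2 = 0.001951 mol.
[H2O2] = 0.001951 / 0.02695 L = 0.0724 M.

0.0724 M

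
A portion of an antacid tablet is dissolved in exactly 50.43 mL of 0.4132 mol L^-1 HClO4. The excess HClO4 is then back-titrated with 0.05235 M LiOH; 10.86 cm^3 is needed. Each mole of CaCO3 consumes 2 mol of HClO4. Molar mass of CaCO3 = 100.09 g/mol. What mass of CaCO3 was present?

Total n(HClO4) added = 0.4132 x 0.05043 = 0.02084 mol.
n(LiOH) used = 0.05235 x 0.01086 = 0.0005685 mol, which equals the excess n(HClO4).
So n(HClO4) consumed by the sample = 0.02084 - 0.0005685 = 0.02027 mol.
n(CaCO3) = 0.02027 / 2 = 0.01013 mol.
mass = 0.01013 mol x 100.09 g/mol = 1.01 g.

1.01 g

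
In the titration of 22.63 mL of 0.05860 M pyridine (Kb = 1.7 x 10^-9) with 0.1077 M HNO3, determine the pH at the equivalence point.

n(C5H5N) = 0.05860 x 0.02263 = 0.001326 mol; V(HNO3) at equivalence = 0.001326/0.1077 = 0.01231 L.
At equivalence the base is fully converted to C5H5NH+; total volume = 0.03494 L, so [C5H5NH+] = 0.001326/0.03494 = 0.03795 M.
Ka(C5H5NH+) = Kw/Kb = 1.0e-14 / 1.7 x 10^-9 = 5.88e-6.
[H^+] = sqrt(Ka x [C5H5NH+]) = sqrt(5.88e-6 x 0.03795) = 0.000472 M.
pH = -log(0.000472) = 3.33.

3.33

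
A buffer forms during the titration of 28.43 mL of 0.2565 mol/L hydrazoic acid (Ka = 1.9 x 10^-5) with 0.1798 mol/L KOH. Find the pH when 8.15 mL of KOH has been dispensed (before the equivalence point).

4.12

Initial n(HN3) = 0.2565 x 0.02843 = 0.007292 mol.
n(KOH) added = 0.1798 x 0.008150 = 0.001465 mol, converting that many moles of HN3 to N3-.
Remaining n(HN3) = 0.005827 mol; n(N3-) = 0.001465 mol.
By Henderson-Hasselbalch, pH = pKa + log([A^-]/[HA]) = 4.72 + log(0.001465/0.005827) = 4.72 + (-0.60) = 4.12.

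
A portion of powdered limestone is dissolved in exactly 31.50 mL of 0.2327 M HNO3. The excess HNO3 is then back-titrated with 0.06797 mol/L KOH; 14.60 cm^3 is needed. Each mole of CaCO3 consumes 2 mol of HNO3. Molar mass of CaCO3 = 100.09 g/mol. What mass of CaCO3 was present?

Total n(HNO3) added = 0.2327 x 0.03150 = 0.007330 mol.
n(KOH) used = 0.06797 x 0.01460 = 0.0009924 mol, which equals the excess n(HNO3).
So n(HNO3) consumed by the sample = 0.007330 - 0.0009924 = 0.006338 mol.
n(CaCO3) = 0.006338 / 2 = 0.003169 mol.
mass = 0.003169 mol x 100.09 g/mol = 0.317 g.

0.317 g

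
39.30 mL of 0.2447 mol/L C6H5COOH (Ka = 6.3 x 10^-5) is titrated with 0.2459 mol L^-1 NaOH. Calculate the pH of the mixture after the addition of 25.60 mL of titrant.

4.48

Initial n(C6H5COOH) = 0.2447 x 0.03930 = 0.009617 mol.
n(NaOH) added = 0.2459 x 0.02560 = 0.006295 mol, converting that many moles of C6H5COOH to C6H5COO-.
Remaining n(C6H5COOH) = 0.003322 mol; n(C6H5COO-) = 0.006295 mol.
By Henderson-Hasselbalch, pH = pKa + log([A^-]/[HA]) = 4.20 + log(0.006295/0.003322) = 4.20 + (+0.28) = 4.48.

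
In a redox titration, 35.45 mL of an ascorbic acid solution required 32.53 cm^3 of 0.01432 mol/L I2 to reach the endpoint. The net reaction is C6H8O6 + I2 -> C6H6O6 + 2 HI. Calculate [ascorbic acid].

0.0131 M

n(I2) = 0.01432 x 0.03253 = 0.0004658 mol.
From the balanced equation, 1 mol I2 reacts with 1 mol ascorbic acid, so n(ascorbic acid) = 0.0004658 x 1/1 = 0.0004658 mol.
[ascorbic acid] = 0.0004658 / 0.03545 L = 0.0131 M.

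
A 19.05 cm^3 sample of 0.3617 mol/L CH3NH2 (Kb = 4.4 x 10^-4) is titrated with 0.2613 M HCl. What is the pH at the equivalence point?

n(CH3NH2) = 0.3617 x 0.01905 = 0.006890 mol; V(HCl) at equivalence = 0.006890/0.2613 = 0.02637 L.
At equivalence the base is fully converted to CH3NH3+; total volume = 0.04542 L, so [CH3NH3+] = 0.006890/0.04542 = 0.1517 M.
Ka(CH3NH3+) = Kw/Kb = 1.0e-14 / 4.4 x 10^-4 = 2.27e-11.
[H^+] = sqrt(Ka x [CH3NH3+]) = sqrt(2.27e-11 x 0.1517) = 1.86e-6 M.
pH = -log(1.86e-6) = 5.73.

5.73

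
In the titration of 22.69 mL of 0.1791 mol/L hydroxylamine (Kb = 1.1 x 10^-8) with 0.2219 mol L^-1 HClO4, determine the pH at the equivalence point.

3.52

n(NH2OH) = 0.1791 x 0.02269 = 0.004064 mol; V(HClO4) at equivalence = 0.004064/0.2219 = 0.01831 L.
At equivalence the base is fully converted to NH3OH+; total volume = 0.04100 L, so [NH3OH+] = 0.004064/0.04100 = 0.09911 M.
Ka(NH3OH+) = Kw/Kb = 1.0e-14 / 1.1 x 10^-8 = 9.09e-7.
[H^+] = sqrt(Ka x [NH3OH+]) = sqrt(9.09e-7 x 0.09911) = 0.000300 M.
pH = -log(0.000300) = 3.52.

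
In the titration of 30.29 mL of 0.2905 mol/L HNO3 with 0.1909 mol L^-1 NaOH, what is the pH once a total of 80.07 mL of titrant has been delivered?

n(acid) = 0.2905 x 0.03029 = 0.008799 mol; n(NaOH) added = 0.1909 x 0.08007 = 0.01529 mol.
Base is in excess by 0.01529 - 0.008799 = 0.006486 mol in a total volume of 0.1104 L.
[OH^-] = 0.006486/0.1104 = 0.05877 M, so pOH = 1.23 and pH = 14.00 - 1.23 = 12.77.

12.77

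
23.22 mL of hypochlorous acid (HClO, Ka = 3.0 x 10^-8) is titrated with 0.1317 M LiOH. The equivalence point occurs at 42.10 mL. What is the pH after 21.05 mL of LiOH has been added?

7.52

21.05 mL is exactly half the equivalence volume (42.10/2), i.e. the half-equivalence point.
There, n(HA) = n(A^-), so pH = pKa = -log(3.0 x 10^-8) = 7.52.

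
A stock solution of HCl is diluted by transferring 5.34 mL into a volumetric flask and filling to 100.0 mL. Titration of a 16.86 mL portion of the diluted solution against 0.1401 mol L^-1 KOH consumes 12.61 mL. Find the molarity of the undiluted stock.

1.96 M

n(KOH) = 0.1401 x 0.01261 = 0.001767 mol.
n(HCl) in the aliquot = 0.001767 mol.
[diluted HCl] = 0.001767 / 0.01686 = 0.1048 M.
Dilution factor = 100.0/5.340 = 18.73, so [stock] = 0.1048 x 18.73 = 1.96 M.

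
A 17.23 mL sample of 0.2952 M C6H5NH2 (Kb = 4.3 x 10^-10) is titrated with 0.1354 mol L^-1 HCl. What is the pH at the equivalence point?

2.83

n(C6H5NH2) = 0.2952 x 0.01723 = 0.005086 mol; V(HCl) at equivalence = 0.005086/0.1354 = 0.03756 L.
At equivalence the base is fully converted to C6H5NH3+; total volume = 0.05479 L, so [C6H5NH3+] = 0.005086/0.05479 = 0.09282 M.
Ka(C6H5NH3+) = Kw/Kb = 1.0e-14 / 4.3 x 10^-10 = 2.33e-5.
[H^+] = sqrt(Ka x [C6H5NH3+]) = sqrt(2.33e-5 x 0.09282) = 0.00147 M.
pH = -log(0.00147) = 2.83.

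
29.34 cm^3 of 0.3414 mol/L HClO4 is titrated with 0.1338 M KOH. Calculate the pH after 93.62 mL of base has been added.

n(acid) = 0.3414 x 0.02934 = 0.01002 mol; n(KOH) added = 0.1338 x 0.09362 = 0.01253 mol.
Base is in excess by 0.01253 - 0.01002 = 0.002510 mol in a total volume of 0.1230 L.
[OH^-] = 0.002510/0.1230 = 0.02041 M, so pOH = 1.69 and pH = 14.00 - 1.69 = 12.31.

12.31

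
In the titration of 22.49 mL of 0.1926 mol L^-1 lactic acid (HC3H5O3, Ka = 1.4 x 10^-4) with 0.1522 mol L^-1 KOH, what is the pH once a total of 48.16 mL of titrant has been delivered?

12.63

n(acid) = 0.1926 x 0.02249 = 0.004332 mol; n(KOH) added = 0.1522 x 0.04816 = 0.007330 mol.
Base is in excess by 0.007330 - 0.004332 = 0.002998 mol in a total volume of 0.07065 L.
[OH^-] = 0.002998/0.07065 = 0.04244 M, so pOH = 1.37 and pH = 14.00 - 1.37 = 12.63.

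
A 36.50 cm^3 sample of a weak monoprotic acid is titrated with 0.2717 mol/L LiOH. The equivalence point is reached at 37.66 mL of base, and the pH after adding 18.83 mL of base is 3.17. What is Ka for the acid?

6.8 x 10^-4

18.83 mL is half of the equivalence volume, so this is the half-equivalence point where [HA] = [A^-].
At half-equivalence pH = pKa, so pKa = 3.17.
Ka = 10^(-3.17) = 6.8 x 10^-4.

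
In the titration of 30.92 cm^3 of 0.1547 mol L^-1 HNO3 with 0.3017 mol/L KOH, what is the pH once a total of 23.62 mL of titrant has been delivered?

12.63

n(acid) = 0.1547 x 0.03092 = 0.004783 mol; n(KOH) added = 0.3017 x 0.02362 = 0.007126 mol.
Base is in excess by 0.007126 - 0.004783 = 0.002343 mol in a total volume of 0.05454 L.
[OH^-] = 0.002343/0.05454 = 0.04296 M, so pOH = 1.37 and pH = 14.00 - 1.37 = 12.63.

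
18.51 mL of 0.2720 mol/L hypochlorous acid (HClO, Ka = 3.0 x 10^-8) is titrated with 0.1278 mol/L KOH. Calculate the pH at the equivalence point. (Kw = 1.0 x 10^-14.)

n(HClO) = 0.2720 x 0.01851 = 0.005035 mol; V(KOH) at equivalence = 0.005035/0.1278 = 0.03940 L.
At equivalence all the acid is converted to ClO-; total volume = 0.01851 + 0.03940 = 0.05791 L, so [ClO-] = 0.005035/0.05791 = 0.08695 M.
Kb = Kw/Ka = 1.0e-14 / 3.0 x 10^-8 = 3.33e-7.
[OH^-] = sqrt(Kb x [ClO-]) = sqrt(3.33e-7 x 0.08695) = 0.000170 M.
pOH = 3.77, so pH = 14.00 - 3.77 = 10.23.

10.23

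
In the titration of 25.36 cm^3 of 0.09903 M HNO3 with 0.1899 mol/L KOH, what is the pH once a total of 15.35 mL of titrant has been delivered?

12.00

n(acid) = 0.09903 x 0.02536 = 0.002511 mol; n(KOH) added = 0.1899 x 0.01535 = 0.002915 mol.
Base is in excess by 0.002915 - 0.002511 = 0.0004036 mol in a total volume of 0.04071 L.
[OH^-] = 0.0004036/0.04071 = 0.009913 M, so pOH = 2.00 and pH = 14.00 - 2.00 = 12.00.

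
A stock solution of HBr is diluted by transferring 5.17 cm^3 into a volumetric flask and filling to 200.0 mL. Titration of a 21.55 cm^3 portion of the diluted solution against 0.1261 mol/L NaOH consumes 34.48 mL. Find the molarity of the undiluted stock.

7.81 M

n(NaOH) = 0.1261 x 0.03448 = 0.004348 mol.
n(HBr) in the aliquot = 0.004348 mol.
[diluted HBr] = 0.004348 / 0.02155 = 0.2018 M.
Dilution factor = 200.0/5.170 = 38.68, so [stock] = 0.2018 x 38.68 = 7.81 M.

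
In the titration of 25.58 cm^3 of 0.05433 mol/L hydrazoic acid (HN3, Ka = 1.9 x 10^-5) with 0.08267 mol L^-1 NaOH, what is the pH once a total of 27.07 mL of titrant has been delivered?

12.21

n(acid) = 0.05433 x 0.02558 = 0.001390 mol; n(NaOH) added = 0.08267 x 0.02707 = 0.002238 mol.
Base is in excess by 0.002238 - 0.001390 = 0.0008481 mol in a total volume of 0.05265 L.
[OH^-] = 0.0008481/0.05265 = 0.01611 M, so pOH = 1.79 and pH = 14.00 - 1.79 = 12.21.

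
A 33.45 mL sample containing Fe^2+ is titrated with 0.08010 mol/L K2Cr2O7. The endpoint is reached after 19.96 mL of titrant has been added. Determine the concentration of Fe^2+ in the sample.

0.287 M

n(K2Cr2O7) = 0.08010 x 0.01996 = 0.001599 mol.
From the balanced equation, 1 mol K2Cr2O7 reacts with 6 mol Fe^2+, so n(Fe^2+) = 0.001599 x 6/1 = 0.009593 mol.
[Fe^2+] = 0.009593 / 0.03345 L = 0.287 M.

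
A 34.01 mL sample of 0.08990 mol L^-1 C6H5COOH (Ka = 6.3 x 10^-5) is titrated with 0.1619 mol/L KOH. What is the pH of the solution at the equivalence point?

8.48

n(C6H5COOH) = 0.08990 x 0.03401 = 0.003057 mol; V(KOH) at equivalence = 0.003057/0.1619 = 0.01889 L.
At equivalence all the acid is converted to C6H5COO-; total volume = 0.03401 + 0.01889 = 0.05290 L, so [C6H5COO-] = 0.003057/0.05290 = 0.05780 M.
Kb = Kw/Ka = 1.0e-14 / 6.3 x 10^-5 = 1.59e-10.
[OH^-] = sqrt(Kb x [C6H5COO-]) = sqrt(1.59e-10 x 0.05780) = 3.03e-6 M.
pOH = 5.52, so pH = 14.00 - 5.52 = 8.48.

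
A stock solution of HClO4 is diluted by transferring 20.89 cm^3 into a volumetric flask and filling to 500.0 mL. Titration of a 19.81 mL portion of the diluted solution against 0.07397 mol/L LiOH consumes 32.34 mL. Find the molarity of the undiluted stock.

2.89 M

n(LiOH) = 0.07397 x 0.03234 = 0.002392 mol.
n(HClO4) in the aliquot = 0.002392 mol.
[diluted HClO4] = 0.002392 / 0.01981 = 0.1208 M.
Dilution factor = 500.0/20.89 = 23.93, so [stock] = 0.1208 x 23.93 = 2.89 M.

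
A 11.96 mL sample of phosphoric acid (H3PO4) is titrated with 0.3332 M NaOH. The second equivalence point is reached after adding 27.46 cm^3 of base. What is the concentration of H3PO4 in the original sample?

n(NaOH) = 0.3332 x 0.02746 = 0.009150 mol.
At the second equivalence point, 2 mol OH^- react per mol H3PO4, so n(H3PO4) = 0.009150 / 2 = 0.004575 mol.
[H3PO4] = 0.004575 / 0.01196 L = 0.383 M.

0.383 M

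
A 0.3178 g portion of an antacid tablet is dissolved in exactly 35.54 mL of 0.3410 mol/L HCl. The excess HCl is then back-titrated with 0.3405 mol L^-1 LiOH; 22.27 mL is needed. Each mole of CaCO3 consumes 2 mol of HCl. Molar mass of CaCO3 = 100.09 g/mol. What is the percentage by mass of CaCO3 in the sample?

Total n(HCl) added = 0.3410 x 0.03554 = 0.01212 mol.
n(LiOH) used = 0.3405 x 0.02227 = 0.007583 mol, which equals the excess n(HCl).
So n(HCl) consumed by the sample = 0.01212 - 0.007583 = 0.004536 mol.
n(CaCO3) = 0.004536 / 2 = 0.002268 mol.
mass CaCO3 = 0.002268 x 100.09 = 0.2270 g, so %CaCO3 = 0.2270/0.3178 x 100 = 71.4%.

71.4%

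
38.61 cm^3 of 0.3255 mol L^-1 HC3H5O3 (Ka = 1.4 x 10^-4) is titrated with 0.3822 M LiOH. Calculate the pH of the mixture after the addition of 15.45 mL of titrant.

3.80

Initial n(HC3H5O3) = 0.3255 x 0.03861 = 0.01257 mol.
n(LiOH) added = 0.3822 x 0.01545 = 0.005905 mol, converting that many moles of HC3H5O3 to C3H5O3-.
Remaining n(HC3H5O3) = 0.006663 mol; n(C3H5O3-) = 0.005905 mol.
By Henderson-Hasselbalch, pH = pKa + log([A^-]/[HA]) = 3.85 + log(0.005905/0.006663) = 3.85 + (-0.05) = 3.80.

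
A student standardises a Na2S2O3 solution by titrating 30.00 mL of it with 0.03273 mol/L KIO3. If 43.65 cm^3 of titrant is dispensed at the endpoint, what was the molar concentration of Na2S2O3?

0.286 M

n(KIO3) = 0.03273 x 0.04365 = 0.001429 mol.
From the balanced equation, 1 mol KIO3 reacts with 6 mol Na2S2O3, so n(Na2S2O3) = 0.001429 x 6/1 = 0.008572 mol.
[Na2S2O3] = 0.008572 / 0.03000 L = 0.286 M.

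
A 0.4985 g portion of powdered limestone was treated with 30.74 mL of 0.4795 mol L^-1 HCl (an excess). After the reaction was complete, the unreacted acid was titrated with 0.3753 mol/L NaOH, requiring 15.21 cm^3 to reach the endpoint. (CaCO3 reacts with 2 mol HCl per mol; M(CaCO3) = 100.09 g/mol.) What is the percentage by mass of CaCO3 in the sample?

90.7%

Total n(HCl) added = 0.4795 x 0.03074 = 0.01474 mol.
n(NaOH) used = 0.3753 x 0.01521 = 0.005708 mol, which equals the excess n(HCl).
So n(HCl) consumed by the sample = 0.01474 - 0.005708 = 0.009032 mol.
n(CaCO3) = 0.009032 / 2 = 0.004516 mol.
mass CaCO3 = 0.004516 x 100.09 = 0.4520 g, so %CaCO3 = 0.4520/0.4985 x 100 = 90.7%.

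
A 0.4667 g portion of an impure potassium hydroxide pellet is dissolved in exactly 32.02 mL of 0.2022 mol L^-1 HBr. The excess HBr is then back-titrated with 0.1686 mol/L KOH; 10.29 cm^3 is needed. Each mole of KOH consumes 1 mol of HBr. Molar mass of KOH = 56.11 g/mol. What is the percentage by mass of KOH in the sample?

57.0%

Total n(HBr) added = 0.2022 x 0.03202 = 0.006474 mol.
n(KOH) used = 0.1686 x 0.01029 = 0.001735 mol, which equals the excess n(HBr).
So n(HBr) consumed by the sample = 0.006474 - 0.001735 = 0.004740 mol.
n(KOH) = 0.004740 / 1 = 0.004740 mol.
mass KOH = 0.004740 x 56.11 = 0.2659 g, so %KOH = 0.2659/0.4667 x 100 = 57.0%.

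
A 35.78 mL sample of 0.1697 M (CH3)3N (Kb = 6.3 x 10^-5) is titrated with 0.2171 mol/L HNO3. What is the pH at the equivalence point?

n((CH3)3N) = 0.1697 x 0.03578 = 0.006072 mol; V(HNO3) at equivalence = 0.006072/0.2171 = 0.02797 L.
At equivalence the base is fully converted to (CH3)3NH+; total volume = 0.06375 L, so [(CH3)3NH+] = 0.006072/0.06375 = 0.09525 M.
Ka((CH3)3NH+) = Kw/Kb = 1.0e-14 / 6.3 x 10^-5 = 1.59e-10.
[H^+] = sqrt(Ka x [(CH3)3NH+]) = sqrt(1.59e-10 x 0.09525) = 3.89e-6 M.
pH = -log(3.89e-6) = 5.41.

5.41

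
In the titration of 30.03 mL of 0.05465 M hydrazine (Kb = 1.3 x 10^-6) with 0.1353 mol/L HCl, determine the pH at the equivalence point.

n(N2H4) = 0.05465 x 0.03003 = 0.001641 mol; V(HCl) at equivalence = 0.001641/0.1353 = 0.01213 L.
At equivalence the base is fully converted to N2H5+; total volume = 0.04216 L, so [N2H5+] = 0.001641/0.04216 = 0.03893 M.
Ka(N2H5+) = Kw/Kb = 1.0e-14 / 1.3 x 10^-6 = 7.69e-9.
[H^+] = sqrt(Ka x [N2H5+]) = sqrt(7.69e-9 x 0.03893) = 1.73e-5 M.
pH = -log(1.73e-5) = 4.76.

4.76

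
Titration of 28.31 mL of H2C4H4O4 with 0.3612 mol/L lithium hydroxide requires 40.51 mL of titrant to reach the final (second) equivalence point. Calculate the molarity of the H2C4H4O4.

0.258 M

n(LiOH) = 0.3612 x 0.04051 = 0.01463 mol.
At the final (second) equivalence point, 2 mol OH^- react per mol H2C4H4O4, so n(H2C4H4O4) = 0.01463 / 2 = 0.007316 mol.
[H2C4H4O4] = 0.007316 / 0.02831 L = 0.258 M.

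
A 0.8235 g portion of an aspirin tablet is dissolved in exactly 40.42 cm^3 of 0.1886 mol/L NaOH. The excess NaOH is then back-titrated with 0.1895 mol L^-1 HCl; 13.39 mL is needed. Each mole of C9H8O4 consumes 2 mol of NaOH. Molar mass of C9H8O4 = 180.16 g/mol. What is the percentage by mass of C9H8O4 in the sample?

55.6%

Total n(NaOH) added = 0.1886 x 0.04042 = 0.007623 mol.
n(HCl) used = 0.1895 x 0.01339 = 0.002537 mol, which equals the excess n(NaOH).
So n(NaOH) consumed by the sample = 0.007623 - 0.002537 = 0.005086 mol.
n(C9H8O4) = 0.005086 / 2 = 0.002543 mol.
mass C9H8O4 = 0.002543 x 180.16 = 0.4581 g, so %C9H8O4 = 0.4581/0.8235 x 100 = 55.6%.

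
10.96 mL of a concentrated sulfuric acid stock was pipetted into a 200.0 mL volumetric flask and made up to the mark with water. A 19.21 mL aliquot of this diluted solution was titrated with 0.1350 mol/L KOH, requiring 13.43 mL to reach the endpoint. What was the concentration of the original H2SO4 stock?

0.861 M

n(KOH) = 0.1350 x 0.01343 = 0.001813 mol.
n(H2SO4) in the aliquot = 0.001813 x 1/2 = 0.0009065 mol.
[diluted H2SO4] = 0.0009065 / 0.01921 = 0.04719 M.
Dilution factor = 200.0/10.96 = 18.25, so [stock] = 0.04719 x 18.25 = 0.861 M.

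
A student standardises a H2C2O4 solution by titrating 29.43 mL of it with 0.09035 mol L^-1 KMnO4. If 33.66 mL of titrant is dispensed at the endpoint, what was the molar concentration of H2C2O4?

n(KMnO4) = 0.09035 x 0.03366 = 0.003041 mol.
From the balanced equation, 2 mol KMnO4 reacts with 5 mol H2C2O4, so n(H2C2O4) = 0.003041 x 5/2 = 0.007603 mol.
[H2C2O4] = 0.007603 / 0.02943 L = 0.258 M.

0.258 M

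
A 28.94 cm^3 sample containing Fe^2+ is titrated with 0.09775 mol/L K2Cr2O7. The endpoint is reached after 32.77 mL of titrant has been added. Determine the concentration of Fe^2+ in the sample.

n(K2Cr2O7) = 0.09775 x 0.03277 = 0.003203 mol.
From the balanced equation, 1 mol K2Cr2O7 reacts with 6 mol Fe^2+, so n(Fe^2+) = 0.003203 x 6/1 = 0.01922 mol.
[Fe^2+] = 0.01922 / 0.02894 L = 0.664 M.

0.664 M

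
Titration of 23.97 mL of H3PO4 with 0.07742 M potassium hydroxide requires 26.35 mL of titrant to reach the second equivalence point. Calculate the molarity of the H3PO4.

n(KOH) = 0.07742 x 0.02635 = 0.002040 mol.
At the second equivalence point, 2 mol OH^- react per mol H3PO4, so n(H3PO4) = 0.002040 / 2 = 0.001020 mol.
[H3PO4] = 0.001020 / 0.02397 L = 0.0426 M.

0.0426 M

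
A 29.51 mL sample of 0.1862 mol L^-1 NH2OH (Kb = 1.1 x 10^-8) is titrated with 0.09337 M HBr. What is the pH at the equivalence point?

3.62

n(NH2OH) = 0.1862 x 0.02951 = 0.005495 mol; V(HBr) at equivalence = 0.005495/0.09337 = 0.05885 L.
At equivalence the base is fully converted to NH3OH+; total volume = 0.08836 L, so [NH3OH+] = 0.005495/0.08836 = 0.06219 M.
Ka(NH3OH+) = Kw/Kb = 1.0e-14 / 1.1 x 10^-8 = 9.09e-7.
[H^+] = sqrt(Ka x [NH3OH+]) = sqrt(9.09e-7 x 0.06219) = 0.000238 M.
pH = -log(0.000238) = 3.62.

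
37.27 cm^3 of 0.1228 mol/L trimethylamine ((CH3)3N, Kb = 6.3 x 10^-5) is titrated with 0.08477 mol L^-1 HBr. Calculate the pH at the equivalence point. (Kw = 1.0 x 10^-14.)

5.55

n((CH3)3N) = 0.1228 x 0.03727 = 0.004577 mol; V(HBr) at equivalence = 0.004577/0.08477 = 0.05399 L.
At equivalence the base is fully converted to (CH3)3NH+; total volume = 0.09126 L, so [(CH3)3NH+] = 0.004577/0.09126 = 0.05015 M.
Ka((CH3)3NH+) = Kw/Kb = 1.0e-14 / 6.3 x 10^-5 = 1.59e-10.
[H^+] = sqrt(Ka x [(CH3)3NH+]) = sqrt(1.59e-10 x 0.05015) = 2.82e-6 M.
pH = -log(2.82e-6) = 5.55.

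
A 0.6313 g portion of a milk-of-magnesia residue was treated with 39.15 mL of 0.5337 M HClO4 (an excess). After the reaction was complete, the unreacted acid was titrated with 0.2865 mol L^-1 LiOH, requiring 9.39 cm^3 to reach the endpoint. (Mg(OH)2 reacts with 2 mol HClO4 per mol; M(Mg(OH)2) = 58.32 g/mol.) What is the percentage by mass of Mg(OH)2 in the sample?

Total n(HClO4) added = 0.5337 x 0.03915 = 0.02089 mol.
n(LiOH) used = 0.2865 x 0.009390 = 0.002690 mol, which equals the excess n(HClO4).
So n(HClO4) consumed by the sample = 0.02089 - 0.002690 = 0.01820 mol.
n(Mg(OH)2) = 0.01820 / 2 = 0.009102 mol.
mass Mg(OH)2 = 0.009102 x 58.32 = 0.5308 g, so %Mg(OH)2 = 0.5308/0.6313 x 100 = 84.1%.

84.1%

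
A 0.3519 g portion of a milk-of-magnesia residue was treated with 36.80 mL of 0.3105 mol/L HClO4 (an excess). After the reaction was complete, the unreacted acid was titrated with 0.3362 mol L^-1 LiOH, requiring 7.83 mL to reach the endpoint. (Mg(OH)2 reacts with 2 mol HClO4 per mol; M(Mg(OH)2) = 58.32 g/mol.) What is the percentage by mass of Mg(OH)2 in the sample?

Total n(HClO4) added = 0.3105 x 0.03680 = 0.01143 mol.
n(LiOH) used = 0.3362 x 0.007830 = 0.002632 mol, which equals the excess n(HClO4).
So n(HClO4) consumed by the sample = 0.01143 - 0.002632 = 0.008794 mol.
n(Mg(OH)2) = 0.008794 / 2 = 0.004397 mol.
mass Mg(OH)2 = 0.004397 x 58.32 = 0.2564 g, so %Mg(OH)2 = 0.2564/0.3519 x 100 = 72.9%.

72.9%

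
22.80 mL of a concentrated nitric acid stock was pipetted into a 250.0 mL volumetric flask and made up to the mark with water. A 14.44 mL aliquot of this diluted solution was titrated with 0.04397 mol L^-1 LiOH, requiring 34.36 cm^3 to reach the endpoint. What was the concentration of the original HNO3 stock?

1.15 M

n(LiOH) = 0.04397 x 0.03436 = 0.001511 mol.
n(HNO3) in the aliquot = 0.001511 mol.
[diluted HNO3] = 0.001511 / 0.01444 = 0.1046 M.
Dilution factor = 250.0/22.80 = 10.96, so [stock] = 0.1046 x 10.96 = 1.15 M.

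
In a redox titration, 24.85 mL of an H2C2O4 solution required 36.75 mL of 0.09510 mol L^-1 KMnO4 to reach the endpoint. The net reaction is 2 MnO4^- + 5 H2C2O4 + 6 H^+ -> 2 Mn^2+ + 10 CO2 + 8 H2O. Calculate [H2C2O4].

n(KMnO4) = 0.09510 x 0.03675 = 0.003495 mol.
From the balanced equation, 2 mol KMnO4 reacts with 5 mol H2C2O4, so n(H2C2O4) = 0.003495 x 5/2 = 0.008737 mol.
[H2C2O4] = 0.008737 / 0.02485 L = 0.352 M.

0.352 M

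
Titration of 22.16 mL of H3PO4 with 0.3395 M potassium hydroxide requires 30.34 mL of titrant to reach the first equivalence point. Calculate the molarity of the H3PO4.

0.465 M

n(KOH) = 0.3395 x 0.03034 = 0.01030 mol.
At the first equivalence point, 1 mol OH^- react per mol H3PO4, so n(H3PO4) = 0.01030 / 1 = 0.01030 mol.
[H3PO4] = 0.01030 / 0.02216 L = 0.465 M.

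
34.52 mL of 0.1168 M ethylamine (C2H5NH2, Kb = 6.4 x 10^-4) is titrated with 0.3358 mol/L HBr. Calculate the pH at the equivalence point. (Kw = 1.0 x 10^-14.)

5.93

n(C2H5NH2) = 0.1168 x 0.03452 = 0.004032 mol; V(HBr) at equivalence = 0.004032/0.3358 = 0.01201 L.
At equivalence the base is fully converted to C2H5NH3+; total volume = 0.04653 L, so [C2H5NH3+] = 0.004032/0.04653 = 0.08666 M.
Ka(C2H5NH3+) = Kw/Kb = 1.0e-14 / 6.4 x 10^-4 = 1.56e-11.
[H^+] = sqrt(Ka x [C2H5NH3+]) = sqrt(1.56e-11 x 0.08666) = 1.16e-6 M.
pH = -log(1.16e-6) = 5.93.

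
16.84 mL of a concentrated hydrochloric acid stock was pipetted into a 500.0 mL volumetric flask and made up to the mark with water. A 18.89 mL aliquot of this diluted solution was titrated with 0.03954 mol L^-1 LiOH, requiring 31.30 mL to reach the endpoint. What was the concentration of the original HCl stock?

n(LiOH) = 0.03954 x 0.03130 = 0.001238 mol.
n(HCl) in the aliquot = 0.001238 mol.
[diluted HCl] = 0.001238 / 0.01889 = 0.06552 M.
Dilution factor = 500.0/16.84 = 29.69, so [stock] = 0.06552 x 29.69 = 1.95 M.

1.95 M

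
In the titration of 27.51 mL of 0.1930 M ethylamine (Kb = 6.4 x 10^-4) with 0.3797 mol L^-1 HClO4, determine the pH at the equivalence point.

5.85

n(C2H5NH2) = 0.1930 x 0.02751 = 0.005309 mol; V(HClO4) at equivalence = 0.005309/0.3797 = 0.01398 L.
At equivalence the base is fully converted to C2H5NH3+; total volume = 0.04149 L, so [C2H5NH3+] = 0.005309/0.04149 = 0.1280 M.
Ka(C2H5NH3+) = Kw/Kb = 1.0e-14 / 6.4 x 10^-4 = 1.56e-11.
[H^+] = sqrt(Ka x [C2H5NH3+]) = sqrt(1.56e-11 x 0.1280) = 1.41e-6 M.
pH = -log(1.41e-6) = 5.85.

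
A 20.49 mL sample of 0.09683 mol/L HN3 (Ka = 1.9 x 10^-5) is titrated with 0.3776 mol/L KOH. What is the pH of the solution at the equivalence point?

8.80

n(HN3) = 0.09683 x 0.02049 = 0.001984 mol; V(KOH) at equivalence = 0.001984/0.3776 = 0.005254 L.
At equivalence all the acid is converted to N3-; total volume = 0.02049 + 0.005254 = 0.02574 L, so [N3-] = 0.001984/0.02574 = 0.07707 M.
Kb = Kw/Ka = 1.0e-14 / 1.9 x 10^-5 = 5.26e-10.
[OH^-] = sqrt(Kb x [N3-]) = sqrt(5.26e-10 x 0.07707) = 6.37e-6 M.
pOH = 5.20, so pH = 14.00 - 5.20 = 8.80.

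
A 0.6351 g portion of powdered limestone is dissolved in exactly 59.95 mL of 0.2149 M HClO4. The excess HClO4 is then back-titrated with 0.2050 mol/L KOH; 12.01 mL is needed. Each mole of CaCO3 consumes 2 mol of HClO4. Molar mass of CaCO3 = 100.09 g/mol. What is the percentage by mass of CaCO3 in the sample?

Total n(HClO4) added = 0.2149 x 0.05995 = 0.01288 mol.
n(KOH) used = 0.2050 x 0.01201 = 0.002462 mol, which equals the excess n(HClO4).
So n(HClO4) consumed by the sample = 0.01288 - 0.002462 = 0.01042 mol.
n(CaCO3) = 0.01042 / 2 = 0.005211 mol.
mass CaCO3 = 0.005211 x 100.09 = 0.5215 g, so %CaCO3 = 0.5215/0.6351 x 100 = 82.1%.

82.1%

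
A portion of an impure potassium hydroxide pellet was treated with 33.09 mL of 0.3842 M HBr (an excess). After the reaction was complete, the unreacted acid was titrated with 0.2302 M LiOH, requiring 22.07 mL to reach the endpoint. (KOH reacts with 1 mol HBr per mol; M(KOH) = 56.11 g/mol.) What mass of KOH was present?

Total n(HBr) added = 0.3842 x 0.03309 = 0.01271 mol.
n(LiOH) used = 0.2302 x 0.02207 = 0.005081 mol, which equals the excess n(HBr).
So n(HBr) consumed by the sample = 0.01271 - 0.005081 = 0.007633 mol.
n(KOH) = 0.007633 / 1 = 0.007633 mol.
mass = 0.007633 mol x 56.11 g/mol = 0.428 g.

0.428 g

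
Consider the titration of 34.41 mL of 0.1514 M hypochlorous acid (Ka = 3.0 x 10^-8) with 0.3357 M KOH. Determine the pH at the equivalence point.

10.27

n(HClO) = 0.1514 x 0.03441 = 0.005210 mol; V(KOH) at equivalence = 0.005210/0.3357 = 0.01552 L.
At equivalence all the acid is converted to ClO-; total volume = 0.03441 + 0.01552 = 0.04993 L, so [ClO-] = 0.005210/0.04993 = 0.1043 M.
Kb = Kw/Ka = 1.0e-14 / 3.0 x 10^-8 = 3.33e-7.
[OH^-] = sqrt(Kb x [ClO-]) = sqrt(3.33e-7 x 0.1043) = 0.000186 M.
pOH = 3.73, so pH = 14.00 - 3.73 = 10.27.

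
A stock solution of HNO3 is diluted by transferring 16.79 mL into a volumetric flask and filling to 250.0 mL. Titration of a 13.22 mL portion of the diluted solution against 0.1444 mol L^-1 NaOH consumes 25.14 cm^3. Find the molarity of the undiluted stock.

n(NaOH) = 0.1444 x 0.02514 = 0.003630 mol.
n(HNO3) in the aliquot = 0.003630 mol.
[diluted HNO3] = 0.003630 / 0.01322 = 0.2746 M.
Dilution factor = 250.0/16.79 = 14.89, so [stock] = 0.2746 x 14.89 = 4.09 M.

4.09 M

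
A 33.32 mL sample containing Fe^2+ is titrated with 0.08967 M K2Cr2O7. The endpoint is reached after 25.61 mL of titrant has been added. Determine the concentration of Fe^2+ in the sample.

0.414 M

n(K2Cr2O7) = 0.08967 x 0.02561 = 0.002296 mol.
From the balanced equation, 1 mol K2Cr2O7 reacts with 6 mol Fe^2+, so n(Fe^2+) = 0.002296 x 6/1 = 0.01378 mol.
[Fe^2+] = 0.01378 / 0.03332 L = 0.414 M.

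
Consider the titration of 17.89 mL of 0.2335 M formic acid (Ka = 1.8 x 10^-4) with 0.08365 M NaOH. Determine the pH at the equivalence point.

8.27

n(HCOOH) = 0.2335 x 0.01789 = 0.004177 mol; V(NaOH) at equivalence = 0.004177/0.08365 = 0.04994 L.
At equivalence all the acid is converted to HCOO-; total volume = 0.01789 + 0.04994 = 0.06783 L, so [HCOO-] = 0.004177/0.06783 = 0.06159 M.
Kb = Kw/Ka = 1.0e-14 / 1.8 x 10^-4 = 5.56e-11.
[OH^-] = sqrt(Kb x [HCOO-]) = sqrt(5.56e-11 x 0.06159) = 1.85e-6 M.
pOH = 5.73, so pH = 14.00 - 5.73 = 8.27.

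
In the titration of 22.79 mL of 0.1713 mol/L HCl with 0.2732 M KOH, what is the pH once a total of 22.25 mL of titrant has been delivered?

12.68

n(acid) = 0.1713 x 0.02279 = 0.003904 mol; n(KOH) added = 0.2732 x 0.02225 = 0.006079 mol.
Base is in excess by 0.006079 - 0.003904 = 0.002175 mol in a total volume of 0.04504 L.
[OH^-] = 0.002175/0.04504 = 0.04829 M, so pOH = 1.32 and pH = 14.00 - 1.32 = 12.68.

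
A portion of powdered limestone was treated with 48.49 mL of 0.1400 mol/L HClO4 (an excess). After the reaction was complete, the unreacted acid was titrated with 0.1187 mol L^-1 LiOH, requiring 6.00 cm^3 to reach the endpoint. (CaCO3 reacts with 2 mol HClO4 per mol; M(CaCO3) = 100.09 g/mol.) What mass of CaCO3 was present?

0.304 g

Total n(HClO4) added = 0.1400 x 0.04849 = 0.006789 mol.
n(LiOH) used = 0.1187 x 0.006000 = 0.0007122 mol, which equals the excess n(HClO4).
So n(HClO4) consumed by the sample = 0.006789 - 0.0007122 = 0.006076 mol.
n(CaCO3) = 0.006076 / 2 = 0.003038 mol.
mass = 0.003038 mol x 100.09 g/mol = 0.304 g.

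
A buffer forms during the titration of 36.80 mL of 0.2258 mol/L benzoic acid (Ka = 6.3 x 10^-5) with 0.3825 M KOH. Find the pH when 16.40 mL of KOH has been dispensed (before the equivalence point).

Initial n(C6H5COOH) = 0.2258 x 0.03680 = 0.008309 mol.
n(KOH) added = 0.3825 x 0.01640 = 0.006273 mol, converting that many moles of C6H5COOH to C6H5COO-.
Remaining n(C6H5COOH) = 0.002036 mol; n(C6H5COO-) = 0.006273 mol.
By Henderson-Hasselbalch, pH = pKa + log([A^-]/[HA]) = 4.20 + log(0.006273/0.002036) = 4.20 + (+0.49) = 4.69.

4.69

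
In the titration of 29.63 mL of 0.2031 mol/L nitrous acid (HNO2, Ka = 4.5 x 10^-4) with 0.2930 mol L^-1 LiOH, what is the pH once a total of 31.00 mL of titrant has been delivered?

12.70

n(acid) = 0.2031 x 0.02963 = 0.006018 mol; n(LiOH) added = 0.2930 x 0.03100 = 0.009083 mol.
Base is in excess by 0.009083 - 0.006018 = 0.003065 mol in a total volume of 0.06063 L.
[OH^-] = 0.003065/0.06063 = 0.05055 M, so pOH = 1.30 and pH = 14.00 - 1.30 = 12.70.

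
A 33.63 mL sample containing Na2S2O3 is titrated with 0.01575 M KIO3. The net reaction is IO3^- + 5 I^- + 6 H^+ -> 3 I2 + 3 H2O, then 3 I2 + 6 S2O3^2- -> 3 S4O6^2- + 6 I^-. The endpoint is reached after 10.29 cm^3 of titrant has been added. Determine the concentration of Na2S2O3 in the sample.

n(KIO3) = 0.01575 x 0.01029 = 0.0001621 mol.
From the balanced equation, 1 mol KIO3 reacts with 6 mol Na2S2O3, so n(Na2S2O3) = 0.0001621 x 6/1 = 0.0009724 mol.
[Na2S2O3] = 0.0009724 / 0.03363 L = 0.0289 M.

0.0289 M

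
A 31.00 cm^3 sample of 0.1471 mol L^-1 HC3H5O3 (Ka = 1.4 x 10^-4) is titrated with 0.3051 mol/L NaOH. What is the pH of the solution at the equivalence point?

n(HC3H5O3) = 0.1471 x 0.03100 = 0.004560 mol; V(NaOH) at equivalence = 0.004560/0.3051 = 0.01495 L.
At equivalence all the acid is converted to C3H5O3-; total volume = 0.03100 + 0.01495 = 0.04595 L, so [C3H5O3-] = 0.004560/0.04595 = 0.09925 M.
Kb = Kw/Ka = 1.0e-14 / 1.4 x 10^-4 = 7.14e-11.
[OH^-] = sqrt(Kb x [C3H5O3-]) = sqrt(7.14e-11 x 0.09925) = 2.66e-6 M.
pOH = 5.57, so pH = 14.00 - 5.57 = 8.43.

8.43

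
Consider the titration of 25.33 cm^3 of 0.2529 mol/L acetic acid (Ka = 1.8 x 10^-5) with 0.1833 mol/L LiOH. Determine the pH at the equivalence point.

8.89

n(CH3COOH) = 0.2529 x 0.02533 = 0.006406 mol; V(LiOH) at equivalence = 0.006406/0.1833 = 0.03495 L.
At equivalence all the acid is converted to CH3COO-; total volume = 0.02533 + 0.03495 = 0.06028 L, so [CH3COO-] = 0.006406/0.06028 = 0.1063 M.
Kb = Kw/Ka = 1.0e-14 / 1.8 x 10^-5 = 5.56e-10.
[OH^-] = sqrt(Kb x [CH3COO-]) = sqrt(5.56e-10 x 0.1063) = 7.68e-6 M.
pOH = 5.11, so pH = 14.00 - 5.11 = 8.89.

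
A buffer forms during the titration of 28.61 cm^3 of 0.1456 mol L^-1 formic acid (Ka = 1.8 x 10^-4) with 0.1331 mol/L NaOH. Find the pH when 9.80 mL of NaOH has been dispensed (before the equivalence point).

Initial n(HCOOH) = 0.1456 x 0.02861 = 0.004166 mol.
n(NaOH) added = 0.1331 x 0.009800 = 0.001304 mol, converting that many moles of HCOOH to HCOO-.
Remaining n(HCOOH) = 0.002861 mol; n(HCOO-) = 0.001304 mol.
By Henderson-Hasselbalch, pH = pKa + log([A^-]/[HA]) = 3.74 + log(0.001304/0.002861) = 3.74 + (-0.34) = 3.40.

3.40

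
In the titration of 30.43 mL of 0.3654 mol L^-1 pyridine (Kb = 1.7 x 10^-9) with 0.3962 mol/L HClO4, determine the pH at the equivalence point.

n(C5H5N) = 0.3654 x 0.03043 = 0.01112 mol; V(HClO4) at equivalence = 0.01112/0.3962 = 0.02806 L.
At equivalence the base is fully converted to C5H5NH+; total volume = 0.05849 L, so [C5H5NH+] = 0.01112/0.05849 = 0.1901 M.
Ka(C5H5NH+) = Kw/Kb = 1.0e-14 / 1.7 x 10^-9 = 5.88e-6.
[H^+] = sqrt(Ka x [C5H5NH+]) = sqrt(5.88e-6 x 0.1901) = 0.00106 M.
pH = -log(0.00106) = 2.98.

2.98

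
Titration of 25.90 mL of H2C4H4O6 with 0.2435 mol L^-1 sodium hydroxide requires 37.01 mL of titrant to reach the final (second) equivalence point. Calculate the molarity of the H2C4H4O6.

n(NaOH) = 0.2435 x 0.03701 = 0.009012 mol.
At the final (second) equivalence point, 2 mol OH^- react per mol H2C4H4O6, so n(H2C4H4O6) = 0.009012 / 2 = 0.004506 mol.
[H2C4H4O6] = 0.004506 / 0.02590 L = 0.174 M.

0.174 M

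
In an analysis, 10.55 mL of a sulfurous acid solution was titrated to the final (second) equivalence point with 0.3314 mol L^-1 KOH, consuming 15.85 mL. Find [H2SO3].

n(KOH) = 0.3314 x 0.01585 = 0.005253 mol.
At the final (second) equivalence point, 2 mol OH^- react per mol H2SO3, so n(H2SO3) = 0.005253 / 2 = 0.002626 mol.
[H2SO3] = 0.002626 / 0.01055 L = 0.249 M.

0.249 M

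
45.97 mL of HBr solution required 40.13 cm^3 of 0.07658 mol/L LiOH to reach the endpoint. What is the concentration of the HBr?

n(LiOH) delivered = 0.07658 x 0.04013 = 0.003073 mol.
For a 1:1 reaction, n(HBr) = 0.003073 mol.
[HBr] = 0.003073 mol / 0.04597 L = 0.0669 M.

0.0669 M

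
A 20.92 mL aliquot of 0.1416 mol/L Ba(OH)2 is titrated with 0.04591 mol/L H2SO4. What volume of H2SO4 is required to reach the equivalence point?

64.5 mL

n(Ba(OH)2) = 0.1416 mol/L x 0.02092 L = 0.002962 mol.
At equivalence n(H2SO4) = n(Ba(OH)2) = 0.002962 mol.
V(H2SO4) = 0.002962 / 0.04591 = 0.06452 L = 64.5 mL.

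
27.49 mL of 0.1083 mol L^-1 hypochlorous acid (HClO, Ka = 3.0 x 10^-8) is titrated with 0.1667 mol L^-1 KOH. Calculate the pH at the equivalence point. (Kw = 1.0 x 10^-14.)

10.17

n(HClO) = 0.1083 x 0.02749 = 0.002977 mol; V(KOH) at equivalence = 0.002977/0.1667 = 0.01786 L.
At equivalence all the acid is converted to ClO-; total volume = 0.02749 + 0.01786 = 0.04535 L, so [ClO-] = 0.002977/0.04535 = 0.06565 M.
Kb = Kw/Ka = 1.0e-14 / 3.0 x 10^-8 = 3.33e-7.
[OH^-] = sqrt(Kb x [ClO-]) = sqrt(3.33e-7 x 0.06565) = 0.000148 M.
pOH = 3.83, so pH = 14.00 - 3.83 = 10.17.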